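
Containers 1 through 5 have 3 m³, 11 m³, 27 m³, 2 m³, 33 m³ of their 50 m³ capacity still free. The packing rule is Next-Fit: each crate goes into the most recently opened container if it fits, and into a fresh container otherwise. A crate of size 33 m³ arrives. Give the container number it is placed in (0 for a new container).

Next-Fit only looks at container 5, which has 33 m³ free.
33 m³ fits there.

5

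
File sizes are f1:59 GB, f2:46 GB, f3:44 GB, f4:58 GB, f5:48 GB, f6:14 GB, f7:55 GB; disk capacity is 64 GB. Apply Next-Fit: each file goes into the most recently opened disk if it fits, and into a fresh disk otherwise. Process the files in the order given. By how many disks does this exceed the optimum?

Next-Fit: [59] [46] [44] [58] [48,14] [55] → 6 disks.
Total size 324 GB; any packing needs at least ⌈324/64⌉ = 6 disks.
So 6 is already optimal.

0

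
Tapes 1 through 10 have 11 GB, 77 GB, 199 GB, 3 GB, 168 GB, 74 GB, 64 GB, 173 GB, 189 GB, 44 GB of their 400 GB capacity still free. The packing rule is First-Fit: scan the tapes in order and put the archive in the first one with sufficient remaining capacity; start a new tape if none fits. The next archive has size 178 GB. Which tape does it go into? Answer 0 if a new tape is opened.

Tapes with room: tape 3 (199 GB), tape 9 (189 GB).
The first with room is tape 3.

3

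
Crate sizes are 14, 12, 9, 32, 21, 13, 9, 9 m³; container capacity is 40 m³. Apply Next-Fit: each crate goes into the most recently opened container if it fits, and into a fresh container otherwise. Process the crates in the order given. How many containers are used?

container 1: place 14 m³, 26 m³ left
container 1: place 12 m³, 14 m³ left
container 1: place 9 m³, 5 m³ left
container 2: place 32 m³, 8 m³ left
container 3: place 21 m³, 19 m³ left
container 3: place 13 m³, 6 m³ left
container 4: place 9 m³, 31 m³ left
container 4: place 9 m³, 22 m³ left
Final containers: [14,12,9] [32] [21,13] [9,9].

4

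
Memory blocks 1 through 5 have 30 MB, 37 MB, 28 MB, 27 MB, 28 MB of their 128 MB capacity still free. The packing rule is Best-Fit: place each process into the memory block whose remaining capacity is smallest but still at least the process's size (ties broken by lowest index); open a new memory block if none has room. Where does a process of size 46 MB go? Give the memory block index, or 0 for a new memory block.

0

No memory block has ≥ 46 MB free, so a new memory block is opened.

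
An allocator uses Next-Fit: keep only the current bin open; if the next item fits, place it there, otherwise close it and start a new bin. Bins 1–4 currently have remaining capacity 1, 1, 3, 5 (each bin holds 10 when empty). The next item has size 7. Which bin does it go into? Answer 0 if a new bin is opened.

0

Next-Fit only looks at bin 4, which has 5 free.
7 does not fit, so a new bin is opened.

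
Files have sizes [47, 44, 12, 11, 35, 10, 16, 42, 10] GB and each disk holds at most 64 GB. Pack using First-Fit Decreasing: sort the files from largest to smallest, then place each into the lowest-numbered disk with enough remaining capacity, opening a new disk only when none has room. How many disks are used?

Sorted descending: 47, 44, 42, 35, 16, 12, 11, 10, 10.
47 GB → disk 1 (remaining 17 GB)
44 GB → disk 2 (remaining 20 GB)
42 GB → disk 3 (remaining 22 GB)
35 GB → disk 4 (remaining 29 GB)
16 GB → disk 1 (remaining 1 GB)
12 GB → disk 2 (remaining 8 GB)
11 GB → disk 3 (remaining 11 GB)
10 GB → disk 3 (remaining 1 GB)
10 GB → disk 4 (remaining 19 GB)

4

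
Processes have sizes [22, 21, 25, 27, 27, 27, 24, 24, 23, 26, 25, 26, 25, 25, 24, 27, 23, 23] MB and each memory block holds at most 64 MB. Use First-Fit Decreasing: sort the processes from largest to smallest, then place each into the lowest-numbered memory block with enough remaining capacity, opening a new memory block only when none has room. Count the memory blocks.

Sorted descending: 27, 27, 27, 27, 26, 26, 25, 25, 25, 25, 24, 24, 24, 23, 23, 23, 22, 21.
memory block 1: place 27 MB, 37 MB left
memory block 1: place 27 MB, 10 MB left
memory block 2: place 27 MB, 37 MB left
memory block 2: place 27 MB, 10 MB left
memory block 3: place 26 MB, 38 MB left
memory block 3: place 26 MB, 12 MB left
memory block 4: place 25 MB, 39 MB left
memory block 4: place 25 MB, 14 MB left
memory block 5: place 25 MB, 39 MB left
memory block 5: place 25 MB, 14 MB left
memory block 6: place 24 MB, 40 MB left
memory block 6: place 24 MB, 16 MB left
memory block 7: place 24 MB, 40 MB left
memory block 7: place 23 MB, 17 MB left
memory block 8: place 23 MB, 41 MB left
memory block 8: place 23 MB, 18 MB left
memory block 9: place 22 MB, 42 MB left
memory block 9: place 21 MB, 21 MB left

9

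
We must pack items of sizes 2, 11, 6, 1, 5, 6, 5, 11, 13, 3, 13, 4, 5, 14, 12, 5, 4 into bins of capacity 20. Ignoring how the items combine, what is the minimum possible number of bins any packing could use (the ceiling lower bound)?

Total size = 2 + 11 + 6 + 1 + 5 + 6 + 5 + 11 + 13 + 3 + 13 + 4 + 5 + 14 + 12 + 5 + 4 = 120.
⌈120 / 20⌉ = 6.

6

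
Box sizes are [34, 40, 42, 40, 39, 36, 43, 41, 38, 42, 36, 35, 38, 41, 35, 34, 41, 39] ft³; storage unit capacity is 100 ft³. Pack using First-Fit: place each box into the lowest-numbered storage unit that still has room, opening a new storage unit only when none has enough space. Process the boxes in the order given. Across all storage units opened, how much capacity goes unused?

34 ft³ → storage unit 1 (remaining 66 ft³)
40 ft³ → storage unit 1 (remaining 26 ft³)
42 ft³ → storage unit 2 (remaining 58 ft³)
40 ft³ → storage unit 2 (remaining 18 ft³)
39 ft³ → storage unit 3 (remaining 61 ft³)
36 ft³ → storage unit 3 (remaining 25 ft³)
43 ft³ → storage unit 4 (remaining 57 ft³)
41 ft³ → storage unit 4 (remaining 16 ft³)
38 ft³ → storage unit 5 (remaining 62 ft³)
42 ft³ → storage unit 5 (remaining 20 ft³)
36 ft³ → storage unit 6 (remaining 64 ft³)
35 ft³ → storage unit 6 (remaining 29 ft³)
38 ft³ → storage unit 7 (remaining 62 ft³)
41 ft³ → storage unit 7 (remaining 21 ft³)
35 ft³ → storage unit 8 (remaining 65 ft³)
34 ft³ → storage unit 8 (remaining 31 ft³)
41 ft³ → storage unit 9 (remaining 59 ft³)
39 ft³ → storage unit 9 (remaining 20 ft³)
9 storage units × 100 ft³ = 900 ft³; used 694 ft³; unused 206 ft³.

206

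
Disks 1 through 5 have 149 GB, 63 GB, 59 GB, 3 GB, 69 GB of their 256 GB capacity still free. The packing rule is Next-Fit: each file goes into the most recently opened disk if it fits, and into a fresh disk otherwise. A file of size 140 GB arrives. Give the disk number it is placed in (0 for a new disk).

0

Next-Fit only looks at disk 5, which has 69 GB free.
140 GB does not fit, so a new disk is opened.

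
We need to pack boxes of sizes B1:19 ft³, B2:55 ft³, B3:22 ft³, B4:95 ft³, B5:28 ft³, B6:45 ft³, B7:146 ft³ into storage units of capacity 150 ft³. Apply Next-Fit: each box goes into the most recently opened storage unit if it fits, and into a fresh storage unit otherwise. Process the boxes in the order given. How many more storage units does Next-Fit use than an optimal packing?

1

Next-Fit: [19,55,22] [95,28] [45] [146] → 4 storage units.
Total size 410 ft³; any packing needs at least ⌈410/150⌉ = 3 storage units.
An optimal packing achieves that bound: [146] [95,55] [45,28,22,19] → 3 storage units.
Excess: 4 − 3 = 1.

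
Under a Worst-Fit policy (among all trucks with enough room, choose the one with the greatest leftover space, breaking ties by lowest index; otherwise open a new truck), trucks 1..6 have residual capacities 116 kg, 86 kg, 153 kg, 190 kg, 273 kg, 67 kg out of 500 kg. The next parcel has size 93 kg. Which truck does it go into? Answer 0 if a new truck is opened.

5

Trucks with room: truck 1 (116 kg), truck 3 (153 kg), truck 4 (190 kg), truck 5 (273 kg).
Most room is truck 5 with 273 kg free.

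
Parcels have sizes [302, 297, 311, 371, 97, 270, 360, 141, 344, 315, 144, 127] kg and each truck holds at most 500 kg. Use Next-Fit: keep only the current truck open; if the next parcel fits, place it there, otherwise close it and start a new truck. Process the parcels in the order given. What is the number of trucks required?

truck 1: place 302 kg, 198 kg left
truck 2: place 297 kg, 203 kg left
truck 3: place 311 kg, 189 kg left
truck 4: place 371 kg, 129 kg left
truck 4: place 97 kg, 32 kg left
truck 5: place 270 kg, 230 kg left
truck 6: place 360 kg, 140 kg left
truck 7: place 141 kg, 359 kg left
truck 7: place 344 kg, 15 kg left
truck 8: place 315 kg, 185 kg left
truck 8: place 144 kg, 41 kg left
truck 9: place 127 kg, 373 kg left

9 trucks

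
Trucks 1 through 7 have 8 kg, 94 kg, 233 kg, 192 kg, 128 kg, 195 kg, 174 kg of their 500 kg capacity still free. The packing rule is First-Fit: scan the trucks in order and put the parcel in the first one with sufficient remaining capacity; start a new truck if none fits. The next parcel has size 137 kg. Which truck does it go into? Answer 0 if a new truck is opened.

3

Trucks with room: truck 3 (233 kg), truck 4 (192 kg), truck 6 (195 kg), truck 7 (174 kg).
The first with room is truck 3.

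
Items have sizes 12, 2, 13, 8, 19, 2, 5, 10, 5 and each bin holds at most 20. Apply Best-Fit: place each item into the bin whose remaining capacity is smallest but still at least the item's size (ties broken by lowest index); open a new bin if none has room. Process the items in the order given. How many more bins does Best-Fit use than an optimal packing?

Best-Fit: [12,2,2] [13,5] [8,10] [19] [5] → 5 bins.
Total size 76; any packing needs at least ⌈76/20⌉ = 4 bins.
An optimal packing achieves that bound: [19] [13,5,2] [12,8] [10,5,2] → 4 bins.
Excess: 5 − 4 = 1.

1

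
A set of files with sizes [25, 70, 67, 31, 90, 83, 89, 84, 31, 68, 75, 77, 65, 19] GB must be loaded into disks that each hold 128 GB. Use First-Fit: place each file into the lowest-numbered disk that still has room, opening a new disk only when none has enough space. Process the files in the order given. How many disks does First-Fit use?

disk 1: place 25 GB, 103 GB left
disk 1: place 70 GB, 33 GB left
disk 2: place 67 GB, 61 GB left
disk 1: place 31 GB, 2 GB left
disk 3: place 90 GB, 38 GB left
disk 4: place 83 GB, 45 GB left
disk 5: place 89 GB, 39 GB left
disk 6: place 84 GB, 44 GB left
disk 2: place 31 GB, 30 GB left
disk 7: place 68 GB, 60 GB left
disk 8: place 75 GB, 53 GB left
disk 9: place 77 GB, 51 GB left
disk 10: place 65 GB, 63 GB left
disk 2: place 19 GB, 11 GB left
Final disks: [25,70,31] [67,31,19] [90] [83] [89] [84] [68] [75] [77] [65].

10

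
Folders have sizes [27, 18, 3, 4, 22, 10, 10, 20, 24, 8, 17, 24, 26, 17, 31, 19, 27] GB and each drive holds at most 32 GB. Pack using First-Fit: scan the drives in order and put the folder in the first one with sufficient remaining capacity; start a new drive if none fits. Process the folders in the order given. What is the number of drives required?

drive 1: place 27 GB, 5 GB left
drive 2: place 18 GB, 14 GB left
drive 1: place 3 GB, 2 GB left
drive 2: place 4 GB, 10 GB left
drive 3: place 22 GB, 10 GB left
drive 2: place 10 GB, 0 GB left
drive 3: place 10 GB, 0 GB left
drive 4: place 20 GB, 12 GB left
drive 5: place 24 GB, 8 GB left
drive 4: place 8 GB, 4 GB left
drive 6: place 17 GB, 15 GB left
drive 7: place 24 GB, 8 GB left
drive 8: place 26 GB, 6 GB left
drive 9: place 17 GB, 15 GB left
drive 10: place 31 GB, 1 GB left
drive 11: place 19 GB, 13 GB left
drive 12: place 27 GB, 5 GB left

12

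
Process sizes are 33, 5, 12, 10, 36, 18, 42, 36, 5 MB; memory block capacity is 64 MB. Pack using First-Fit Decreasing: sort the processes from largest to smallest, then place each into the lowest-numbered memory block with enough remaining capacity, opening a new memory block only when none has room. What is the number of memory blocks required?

4

Sorted descending: 42, 36, 36, 33, 18, 12, 10, 5, 5.
memory block 1: place 42 MB, 22 MB left
memory block 2: place 36 MB, 28 MB left
memory block 3: place 36 MB, 28 MB left
memory block 4: place 33 MB, 31 MB left
memory block 1: place 18 MB, 4 MB left
memory block 2: place 12 MB, 16 MB left
memory block 2: place 10 MB, 6 MB left
memory block 2: place 5 MB, 1 MB left
memory block 3: place 5 MB, 23 MB left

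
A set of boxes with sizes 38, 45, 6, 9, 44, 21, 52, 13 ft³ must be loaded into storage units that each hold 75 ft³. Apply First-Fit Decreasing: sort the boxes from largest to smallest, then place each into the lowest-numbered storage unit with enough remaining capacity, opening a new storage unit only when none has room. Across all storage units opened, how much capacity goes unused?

72

Sorted descending: 52, 45, 44, 38, 21, 13, 9, 6.
52 ft³ → storage unit 1 (remaining 23 ft³)
45 ft³ → storage unit 2 (remaining 30 ft³)
44 ft³ → storage unit 3 (remaining 31 ft³)
38 ft³ → storage unit 4 (remaining 37 ft³)
21 ft³ → storage unit 1 (remaining 2 ft³)
13 ft³ → storage unit 2 (remaining 17 ft³)
9 ft³ → storage unit 2 (remaining 8 ft³)
6 ft³ → storage unit 2 (remaining 2 ft³)
4 storage units × 75 ft³ = 300 ft³; used 228 ft³; unused 72 ft³.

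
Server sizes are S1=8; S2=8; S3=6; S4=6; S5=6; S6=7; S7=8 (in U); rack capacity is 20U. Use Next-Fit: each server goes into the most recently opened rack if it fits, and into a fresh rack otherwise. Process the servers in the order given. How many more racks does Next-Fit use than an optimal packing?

0

Next-Fit: [8,8] [6,6,6] [7,8] → 3 racks.
Total size 49U; any packing needs at least ⌈49/20⌉ = 3 racks.
So 3 is already optimal.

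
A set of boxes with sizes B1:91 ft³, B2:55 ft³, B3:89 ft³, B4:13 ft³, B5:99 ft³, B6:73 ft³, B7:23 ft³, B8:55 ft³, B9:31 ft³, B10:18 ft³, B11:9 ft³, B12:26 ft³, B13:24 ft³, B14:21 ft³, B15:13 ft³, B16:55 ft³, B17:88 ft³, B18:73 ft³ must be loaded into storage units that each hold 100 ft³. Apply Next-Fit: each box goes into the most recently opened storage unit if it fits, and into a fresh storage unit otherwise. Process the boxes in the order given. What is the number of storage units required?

Put B1 (91 ft³) in storage unit 1; 9 ft³ remain.
Put B2 (55 ft³) in storage unit 2; 45 ft³ remain.
Put B3 (89 ft³) in storage unit 3; 11 ft³ remain.
Put B4 (13 ft³) in storage unit 4; 87 ft³ remain.
Put B5 (99 ft³) in storage unit 5; 1 ft³ remain.
Put B6 (73 ft³) in storage unit 6; 27 ft³ remain.
Put B7 (23 ft³) in storage unit 6; 4 ft³ remain.
Put B8 (55 ft³) in storage unit 7; 45 ft³ remain.
Put B9 (31 ft³) in storage unit 7; 14 ft³ remain.
Put B10 (18 ft³) in storage unit 8; 82 ft³ remain.
Put B11 (9 ft³) in storage unit 8; 73 ft³ remain.
Put B12 (26 ft³) in storage unit 8; 47 ft³ remain.
Put B13 (24 ft³) in storage unit 8; 23 ft³ remain.
Put B14 (21 ft³) in storage unit 8; 2 ft³ remain.
Put B15 (13 ft³) in storage unit 9; 87 ft³ remain.
Put B16 (55 ft³) in storage unit 9; 32 ft³ remain.
Put B17 (88 ft³) in storage unit 10; 12 ft³ remain.
Put B18 (73 ft³) in storage unit 11; 27 ft³ remain.
Final storage units: [91] [55] [89] [13] [99] [73,23] [55,31] [18,9,26,24,21] [13,55] [88] [73].

11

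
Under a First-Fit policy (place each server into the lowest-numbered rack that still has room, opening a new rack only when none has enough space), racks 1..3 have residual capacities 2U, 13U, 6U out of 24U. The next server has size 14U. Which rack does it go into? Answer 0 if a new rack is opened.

0

No rack has ≥ 14U free, so a new rack is opened.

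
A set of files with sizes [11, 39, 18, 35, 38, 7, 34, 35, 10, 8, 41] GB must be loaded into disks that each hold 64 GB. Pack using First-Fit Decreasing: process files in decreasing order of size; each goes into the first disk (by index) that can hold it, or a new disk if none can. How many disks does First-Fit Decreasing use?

Sorted descending: 41, 39, 38, 35, 35, 34, 18, 11, 10, 8, 7.
disk 1: place 41 GB, 23 GB left
disk 2: place 39 GB, 25 GB left
disk 3: place 38 GB, 26 GB left
disk 4: place 35 GB, 29 GB left
disk 5: place 35 GB, 29 GB left
disk 6: place 34 GB, 30 GB left
disk 1: place 18 GB, 5 GB left
disk 2: place 11 GB, 14 GB left
disk 2: place 10 GB, 4 GB left
disk 3: place 8 GB, 18 GB left
disk 3: place 7 GB, 11 GB left

6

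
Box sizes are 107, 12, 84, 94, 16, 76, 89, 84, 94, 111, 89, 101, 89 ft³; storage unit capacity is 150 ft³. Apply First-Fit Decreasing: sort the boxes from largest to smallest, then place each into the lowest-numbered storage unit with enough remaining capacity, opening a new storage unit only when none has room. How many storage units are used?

11

Sorted descending: 111, 107, 101, 94, 94, 89, 89, 89, 84, 84, 76, 16, 12.
Put 111 ft³ in storage unit 1; 39 ft³ remain.
Put 107 ft³ in storage unit 2; 43 ft³ remain.
Put 101 ft³ in storage unit 3; 49 ft³ remain.
Put 94 ft³ in storage unit 4; 56 ft³ remain.
Put 94 ft³ in storage unit 5; 56 ft³ remain.
Put 89 ft³ in storage unit 6; 61 ft³ remain.
Put 89 ft³ in storage unit 7; 61 ft³ remain.
Put 89 ft³ in storage unit 8; 61 ft³ remain.
Put 84 ft³ in storage unit 9; 66 ft³ remain.
Put 84 ft³ in storage unit 10; 66 ft³ remain.
Put 76 ft³ in storage unit 11; 74 ft³ remain.
Put 16 ft³ in storage unit 1; 23 ft³ remain.
Put 12 ft³ in storage unit 1; 11 ft³ remain.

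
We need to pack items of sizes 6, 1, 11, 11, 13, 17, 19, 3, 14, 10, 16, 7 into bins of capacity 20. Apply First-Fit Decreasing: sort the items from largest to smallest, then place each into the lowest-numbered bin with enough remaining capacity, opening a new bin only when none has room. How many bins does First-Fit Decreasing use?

8 bins

Sorted descending: 19, 17, 16, 14, 13, 11, 11, 10, 7, 6, 3, 1.
Put 19 in bin 1; 1 remain.
Put 17 in bin 2; 3 remain.
Put 16 in bin 3; 4 remain.
Put 14 in bin 4; 6 remain.
Put 13 in bin 5; 7 remain.
Put 11 in bin 6; 9 remain.
Put 11 in bin 7; 9 remain.
Put 10 in bin 8; 10 remain.
Put 7 in bin 5; 0 remain.
Put 6 in bin 4; 0 remain.
Put 3 in bin 2; 0 remain.
Put 1 in bin 1; 0 remain.
Final bins: [19,1] [17,3] [16] [14,6] [13,7] [11] [11] [10].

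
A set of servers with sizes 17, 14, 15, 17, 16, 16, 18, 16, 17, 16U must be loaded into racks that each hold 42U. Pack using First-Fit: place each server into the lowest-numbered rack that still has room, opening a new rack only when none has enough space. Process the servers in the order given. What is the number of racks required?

17U → rack 1 (remaining 25U)
14U → rack 1 (remaining 11U)
15U → rack 2 (remaining 27U)
17U → rack 2 (remaining 10U)
16U → rack 3 (remaining 26U)
16U → rack 3 (remaining 10U)
18U → rack 4 (remaining 24U)
16U → rack 4 (remaining 8U)
17U → rack 5 (remaining 25U)
16U → rack 5 (remaining 9U)

5 racks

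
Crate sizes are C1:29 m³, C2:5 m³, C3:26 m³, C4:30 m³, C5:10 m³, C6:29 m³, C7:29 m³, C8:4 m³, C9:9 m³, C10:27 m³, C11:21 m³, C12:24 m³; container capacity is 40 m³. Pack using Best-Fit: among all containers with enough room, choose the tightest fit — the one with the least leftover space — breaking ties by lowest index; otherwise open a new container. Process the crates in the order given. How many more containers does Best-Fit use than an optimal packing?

0

Best-Fit: [29,5,4] [26] [30,10] [29,9] [29] [27] [21] [24] → 8 containers.
8 crates exceed 20 m³ (half the capacity), and no two of those can share a container, so at least 8 containers are needed.
So 8 is already optimal.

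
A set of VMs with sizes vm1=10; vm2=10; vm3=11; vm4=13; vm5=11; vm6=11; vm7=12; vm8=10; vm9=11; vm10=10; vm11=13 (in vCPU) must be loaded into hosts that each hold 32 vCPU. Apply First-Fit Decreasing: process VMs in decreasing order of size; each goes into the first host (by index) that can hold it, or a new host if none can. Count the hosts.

Sorted descending: 13, 13, 12, 11, 11, 11, 11, 10, 10, 10, 10.
13 vCPU → host 1 (remaining 19 vCPU)
13 vCPU → host 1 (remaining 6 vCPU)
12 vCPU → host 2 (remaining 20 vCPU)
11 vCPU → host 2 (remaining 9 vCPU)
11 vCPU → host 3 (remaining 21 vCPU)
11 vCPU → host 3 (remaining 10 vCPU)
11 vCPU → host 4 (remaining 21 vCPU)
10 vCPU → host 3 (remaining 0 vCPU)
10 vCPU → host 4 (remaining 11 vCPU)
10 vCPU → host 4 (remaining 1 vCPU)
10 vCPU → host 5 (remaining 22 vCPU)

5 hosts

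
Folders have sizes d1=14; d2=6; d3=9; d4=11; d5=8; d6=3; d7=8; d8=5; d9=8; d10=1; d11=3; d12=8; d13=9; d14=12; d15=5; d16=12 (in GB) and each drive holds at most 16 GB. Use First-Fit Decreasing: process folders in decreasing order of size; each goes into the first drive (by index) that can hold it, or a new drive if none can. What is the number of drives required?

Sorted descending: 14, 12, 12, 11, 9, 9, 8, 8, 8, 8, 6, 5, 5, 3, 3, 1.
Put 14 GB in drive 1; 2 GB remain.
Put 12 GB in drive 2; 4 GB remain.
Put 12 GB in drive 3; 4 GB remain.
Put 11 GB in drive 4; 5 GB remain.
Put 9 GB in drive 5; 7 GB remain.
Put 9 GB in drive 6; 7 GB remain.
Put 8 GB in drive 7; 8 GB remain.
Put 8 GB in drive 7; 0 GB remain.
Put 8 GB in drive 8; 8 GB remain.
Put 8 GB in drive 8; 0 GB remain.
Put 6 GB in drive 5; 1 GB remain.
Put 5 GB in drive 4; 0 GB remain.
Put 5 GB in drive 6; 2 GB remain.
Put 3 GB in drive 2; 1 GB remain.
Put 3 GB in drive 3; 1 GB remain.
Put 1 GB in drive 1; 1 GB remain.
Final drives: [14,1] [12,3] [12,3] [11,5] [9,6] [9,5] [8,8] [8,8].

8 drives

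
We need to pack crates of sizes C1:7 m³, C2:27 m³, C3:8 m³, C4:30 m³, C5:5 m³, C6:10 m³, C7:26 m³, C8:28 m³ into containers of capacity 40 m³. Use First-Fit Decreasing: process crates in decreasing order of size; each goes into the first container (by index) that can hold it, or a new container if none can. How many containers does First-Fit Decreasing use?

4

Sorted descending: 30, 28, 27, 26, 10, 8, 7, 5.
Put 30 m³ in container 1; 10 m³ remain.
Put 28 m³ in container 2; 12 m³ remain.
Put 27 m³ in container 3; 13 m³ remain.
Put 26 m³ in container 4; 14 m³ remain.
Put 10 m³ in container 1; 0 m³ remain.
Put 8 m³ in container 2; 4 m³ remain.
Put 7 m³ in container 3; 6 m³ remain.
Put 5 m³ in container 3; 1 m³ remain.
Final containers: [30,10] [28,8] [27,7,5] [26].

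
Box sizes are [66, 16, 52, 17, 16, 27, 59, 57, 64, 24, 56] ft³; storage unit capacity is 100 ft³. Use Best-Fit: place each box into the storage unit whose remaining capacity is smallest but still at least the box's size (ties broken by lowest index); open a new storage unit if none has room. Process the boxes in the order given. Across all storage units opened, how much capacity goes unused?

146

Put 66 ft³ in storage unit 1; 34 ft³ remain.
Put 16 ft³ in storage unit 1; 18 ft³ remain.
Put 52 ft³ in storage unit 2; 48 ft³ remain.
Put 17 ft³ in storage unit 1; 1 ft³ remain.
Put 16 ft³ in storage unit 2; 32 ft³ remain.
Put 27 ft³ in storage unit 2; 5 ft³ remain.
Put 59 ft³ in storage unit 3; 41 ft³ remain.
Put 57 ft³ in storage unit 4; 43 ft³ remain.
Put 64 ft³ in storage unit 5; 36 ft³ remain.
Put 24 ft³ in storage unit 5; 12 ft³ remain.
Put 56 ft³ in storage unit 6; 44 ft³ remain.
6 storage units × 100 ft³ = 600 ft³; used 454 ft³; unused 146 ft³.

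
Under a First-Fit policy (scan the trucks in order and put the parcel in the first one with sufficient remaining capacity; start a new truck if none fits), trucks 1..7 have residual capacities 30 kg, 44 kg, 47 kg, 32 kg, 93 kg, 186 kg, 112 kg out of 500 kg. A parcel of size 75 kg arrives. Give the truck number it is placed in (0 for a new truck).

Trucks with room: truck 5 (93 kg), truck 6 (186 kg), truck 7 (112 kg).
The first with room is truck 5.

5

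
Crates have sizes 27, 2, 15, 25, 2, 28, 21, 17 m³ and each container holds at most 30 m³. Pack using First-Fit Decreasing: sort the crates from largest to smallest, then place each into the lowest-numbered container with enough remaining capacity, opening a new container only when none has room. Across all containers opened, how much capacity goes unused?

43

Sorted descending: 28, 27, 25, 21, 17, 15, 2, 2.
28 m³ → container 1 (remaining 2 m³)
27 m³ → container 2 (remaining 3 m³)
25 m³ → container 3 (remaining 5 m³)
21 m³ → container 4 (remaining 9 m³)
17 m³ → container 5 (remaining 13 m³)
15 m³ → container 6 (remaining 15 m³)
2 m³ → container 1 (remaining 0 m³)
2 m³ → container 2 (remaining 1 m³)
6 containers × 30 m³ = 180 m³; used 137 m³; unused 43 m³.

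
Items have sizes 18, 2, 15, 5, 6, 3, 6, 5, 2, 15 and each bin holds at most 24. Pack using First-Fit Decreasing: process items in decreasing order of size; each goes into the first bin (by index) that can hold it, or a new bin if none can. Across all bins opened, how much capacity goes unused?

Sorted descending: 18, 15, 15, 6, 6, 5, 5, 3, 2, 2.
Put 18 in bin 1; 6 remain.
Put 15 in bin 2; 9 remain.
Put 15 in bin 3; 9 remain.
Put 6 in bin 1; 0 remain.
Put 6 in bin 2; 3 remain.
Put 5 in bin 3; 4 remain.
Put 5 in bin 4; 19 remain.
Put 3 in bin 2; 0 remain.
Put 2 in bin 3; 2 remain.
Put 2 in bin 3; 0 remain.
4 bins × 24 = 96; used 77; unused 19.

19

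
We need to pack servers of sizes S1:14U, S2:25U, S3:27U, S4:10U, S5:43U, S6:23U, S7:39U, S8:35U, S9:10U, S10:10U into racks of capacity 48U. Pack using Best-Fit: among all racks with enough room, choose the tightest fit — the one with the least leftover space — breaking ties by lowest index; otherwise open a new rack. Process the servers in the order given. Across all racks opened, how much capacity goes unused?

52

Put S1 (14U) in rack 1; 34U remain.
Put S2 (25U) in rack 1; 9U remain.
Put S3 (27U) in rack 2; 21U remain.
Put S4 (10U) in rack 2; 11U remain.
Put S5 (43U) in rack 3; 5U remain.
Put S6 (23U) in rack 4; 25U remain.
Put S7 (39U) in rack 5; 9U remain.
Put S8 (35U) in rack 6; 13U remain.
Put S9 (10U) in rack 2; 1U remain.
Put S10 (10U) in rack 6; 3U remain.
6 racks × 48U = 288U; used 236U; unused 52U.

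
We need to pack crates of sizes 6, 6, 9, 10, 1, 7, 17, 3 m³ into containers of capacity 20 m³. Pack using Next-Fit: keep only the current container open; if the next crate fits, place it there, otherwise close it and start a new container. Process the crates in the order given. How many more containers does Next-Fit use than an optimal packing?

1

Next-Fit: [6,6] [9,10,1] [7] [17,3] → 4 containers.
Total size 59 m³; any packing needs at least ⌈59/20⌉ = 3 containers.
An optimal packing achieves that bound: [17,3] [10,9,1] [7,6,6] → 3 containers.
Excess: 4 − 3 = 1.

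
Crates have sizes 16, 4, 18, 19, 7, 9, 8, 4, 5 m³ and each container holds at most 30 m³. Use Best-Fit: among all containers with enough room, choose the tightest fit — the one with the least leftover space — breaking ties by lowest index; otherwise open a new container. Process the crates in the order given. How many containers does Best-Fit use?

16 m³ → container 1 (remaining 14 m³)
4 m³ → container 1 (remaining 10 m³)
18 m³ → container 2 (remaining 12 m³)
19 m³ → container 3 (remaining 11 m³)
7 m³ → container 1 (remaining 3 m³)
9 m³ → container 3 (remaining 2 m³)
8 m³ → container 2 (remaining 4 m³)
4 m³ → container 2 (remaining 0 m³)
5 m³ → container 4 (remaining 25 m³)
Final containers: [16,4,7] [18,8,4] [19,9] [5].

4 containers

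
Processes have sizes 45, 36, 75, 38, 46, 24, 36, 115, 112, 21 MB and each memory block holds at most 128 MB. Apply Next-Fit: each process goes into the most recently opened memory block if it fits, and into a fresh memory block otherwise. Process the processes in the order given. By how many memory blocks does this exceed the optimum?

1

Next-Fit: [45,36] [75,38] [46,24,36] [115] [112] [21] → 6 memory blocks.
Total size 548 MB; any packing needs at least ⌈548/128⌉ = 5 memory blocks.
An optimal packing achieves that bound: [115] [112] [75,46] [45,38,36] [36,24,21] → 5 memory blocks.
Excess: 6 − 5 = 1.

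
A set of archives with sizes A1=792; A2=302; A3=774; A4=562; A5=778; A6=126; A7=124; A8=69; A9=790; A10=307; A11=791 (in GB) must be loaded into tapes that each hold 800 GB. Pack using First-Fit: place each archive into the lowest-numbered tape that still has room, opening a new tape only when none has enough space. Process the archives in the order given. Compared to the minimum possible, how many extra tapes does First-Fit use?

1

First-Fit: [792] [302,126,124,69] [774] [562] [778] [790] [307] [791] → 8 tapes.
Total size 5415 GB; any packing needs at least ⌈5415/800⌉ = 7 tapes.
An optimal packing achieves that bound: [792] [791] [790] [778] [774] [562,126,69] [307,302,124] → 7 tapes.
Excess: 8 − 7 = 1.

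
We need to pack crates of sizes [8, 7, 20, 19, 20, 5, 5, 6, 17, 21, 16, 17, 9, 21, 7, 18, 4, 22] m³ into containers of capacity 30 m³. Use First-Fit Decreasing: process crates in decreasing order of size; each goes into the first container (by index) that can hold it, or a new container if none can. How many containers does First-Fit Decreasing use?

Sorted descending: 22, 21, 21, 20, 20, 19, 18, 17, 17, 16, 9, 8, 7, 7, 6, 5, 5, 4.
Put 22 m³ in container 1; 8 m³ remain.
Put 21 m³ in container 2; 9 m³ remain.
Put 21 m³ in container 3; 9 m³ remain.
Put 20 m³ in container 4; 10 m³ remain.
Put 20 m³ in container 5; 10 m³ remain.
Put 19 m³ in container 6; 11 m³ remain.
Put 18 m³ in container 7; 12 m³ remain.
Put 17 m³ in container 8; 13 m³ remain.
Put 17 m³ in container 9; 13 m³ remain.
Put 16 m³ in container 10; 14 m³ remain.
Put 9 m³ in container 2; 0 m³ remain.
Put 8 m³ in container 1; 0 m³ remain.
Put 7 m³ in container 3; 2 m³ remain.
Put 7 m³ in container 4; 3 m³ remain.
Put 6 m³ in container 5; 4 m³ remain.
Put 5 m³ in container 6; 6 m³ remain.
Put 5 m³ in container 6; 1 m³ remain.
Put 4 m³ in container 5; 0 m³ remain.

10 containers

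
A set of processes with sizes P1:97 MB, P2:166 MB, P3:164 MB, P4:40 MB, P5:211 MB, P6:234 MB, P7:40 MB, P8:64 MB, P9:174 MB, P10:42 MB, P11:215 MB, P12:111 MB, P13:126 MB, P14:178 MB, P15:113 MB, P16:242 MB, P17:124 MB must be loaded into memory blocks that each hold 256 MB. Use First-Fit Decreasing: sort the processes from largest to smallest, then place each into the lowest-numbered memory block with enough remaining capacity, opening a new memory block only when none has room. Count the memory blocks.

11

Sorted descending: 242, 234, 215, 211, 178, 174, 166, 164, 126, 124, 113, 111, 97, 64, 42, 40, 40.
Put 242 MB in memory block 1; 14 MB remain.
Put 234 MB in memory block 2; 22 MB remain.
Put 215 MB in memory block 3; 41 MB remain.
Put 211 MB in memory block 4; 45 MB remain.
Put 178 MB in memory block 5; 78 MB remain.
Put 174 MB in memory block 6; 82 MB remain.
Put 166 MB in memory block 7; 90 MB remain.
Put 164 MB in memory block 8; 92 MB remain.
Put 126 MB in memory block 9; 130 MB remain.
Put 124 MB in memory block 9; 6 MB remain.
Put 113 MB in memory block 10; 143 MB remain.
Put 111 MB in memory block 10; 32 MB remain.
Put 97 MB in memory block 11; 159 MB remain.
Put 64 MB in memory block 5; 14 MB remain.
Put 42 MB in memory block 4; 3 MB remain.
Put 40 MB in memory block 3; 1 MB remain.
Put 40 MB in memory block 6; 42 MB remain.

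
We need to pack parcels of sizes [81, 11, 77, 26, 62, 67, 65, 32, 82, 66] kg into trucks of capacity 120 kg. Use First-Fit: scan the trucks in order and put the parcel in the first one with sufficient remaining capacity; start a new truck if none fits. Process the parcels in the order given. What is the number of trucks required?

Put 81 kg in truck 1; 39 kg remain.
Put 11 kg in truck 1; 28 kg remain.
Put 77 kg in truck 2; 43 kg remain.
Put 26 kg in truck 1; 2 kg remain.
Put 62 kg in truck 3; 58 kg remain.
Put 67 kg in truck 4; 53 kg remain.
Put 65 kg in truck 5; 55 kg remain.
Put 32 kg in truck 2; 11 kg remain.
Put 82 kg in truck 6; 38 kg remain.
Put 66 kg in truck 7; 54 kg remain.

7 trucks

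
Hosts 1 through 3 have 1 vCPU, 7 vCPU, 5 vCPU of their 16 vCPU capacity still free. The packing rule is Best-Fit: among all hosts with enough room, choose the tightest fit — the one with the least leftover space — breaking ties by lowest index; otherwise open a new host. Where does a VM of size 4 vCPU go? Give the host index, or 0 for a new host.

Hosts with room: host 2 (7 vCPU), host 3 (5 vCPU).
Tightest fit is host 3 with 5 vCPU free.

3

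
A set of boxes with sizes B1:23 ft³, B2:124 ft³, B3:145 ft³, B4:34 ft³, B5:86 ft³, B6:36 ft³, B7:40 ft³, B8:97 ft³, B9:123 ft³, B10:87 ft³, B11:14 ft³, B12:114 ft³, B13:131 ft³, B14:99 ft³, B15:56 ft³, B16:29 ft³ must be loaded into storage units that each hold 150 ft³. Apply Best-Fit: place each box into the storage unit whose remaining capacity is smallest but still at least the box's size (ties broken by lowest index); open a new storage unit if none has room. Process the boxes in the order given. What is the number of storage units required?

10

Put B1 (23 ft³) in storage unit 1; 127 ft³ remain.
Put B2 (124 ft³) in storage unit 1; 3 ft³ remain.
Put B3 (145 ft³) in storage unit 2; 5 ft³ remain.
Put B4 (34 ft³) in storage unit 3; 116 ft³ remain.
Put B5 (86 ft³) in storage unit 3; 30 ft³ remain.
Put B6 (36 ft³) in storage unit 4; 114 ft³ remain.
Put B7 (40 ft³) in storage unit 4; 74 ft³ remain.
Put B8 (97 ft³) in storage unit 5; 53 ft³ remain.
Put B9 (123 ft³) in storage unit 6; 27 ft³ remain.
Put B10 (87 ft³) in storage unit 7; 63 ft³ remain.
Put B11 (14 ft³) in storage unit 6; 13 ft³ remain.
Put B12 (114 ft³) in storage unit 8; 36 ft³ remain.
Put B13 (131 ft³) in storage unit 9; 19 ft³ remain.
Put B14 (99 ft³) in storage unit 10; 51 ft³ remain.
Put B15 (56 ft³) in storage unit 7; 7 ft³ remain.
Put B16 (29 ft³) in storage unit 3; 1 ft³ remain.
Final storage units: [23,124] [145] [34,86,29] [36,40] [97] [123,14] [87,56] [114] [131] [99].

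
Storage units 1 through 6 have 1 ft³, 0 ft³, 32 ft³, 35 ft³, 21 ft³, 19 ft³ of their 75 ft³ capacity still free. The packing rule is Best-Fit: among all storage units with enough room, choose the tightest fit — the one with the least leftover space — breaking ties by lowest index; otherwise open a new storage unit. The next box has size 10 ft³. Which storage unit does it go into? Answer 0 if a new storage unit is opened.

6

Storage units with room: storage unit 3 (32 ft³), storage unit 4 (35 ft³), storage unit 5 (21 ft³), storage unit 6 (19 ft³).
Tightest fit is storage unit 6 with 19 ft³ free.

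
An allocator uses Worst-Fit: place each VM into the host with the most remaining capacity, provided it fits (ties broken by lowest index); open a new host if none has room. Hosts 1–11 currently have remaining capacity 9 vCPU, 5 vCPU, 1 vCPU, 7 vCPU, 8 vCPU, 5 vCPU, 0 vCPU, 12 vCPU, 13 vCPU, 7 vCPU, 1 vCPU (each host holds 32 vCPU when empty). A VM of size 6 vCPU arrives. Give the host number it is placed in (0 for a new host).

Hosts with room: host 1 (9 vCPU), host 4 (7 vCPU), host 5 (8 vCPU), host 8 (12 vCPU), host 9 (13 vCPU), host 10 (7 vCPU).
Most room is host 9 with 13 vCPU free.

9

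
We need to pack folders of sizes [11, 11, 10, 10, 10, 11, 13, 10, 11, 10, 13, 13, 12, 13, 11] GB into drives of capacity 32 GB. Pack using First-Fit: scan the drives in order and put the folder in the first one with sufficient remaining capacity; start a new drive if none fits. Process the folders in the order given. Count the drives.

6 drives

Put 11 GB in drive 1; 21 GB remain.
Put 11 GB in drive 1; 10 GB remain.
Put 10 GB in drive 1; 0 GB remain.
Put 10 GB in drive 2; 22 GB remain.
Put 10 GB in drive 2; 12 GB remain.
Put 11 GB in drive 2; 1 GB remain.
Put 13 GB in drive 3; 19 GB remain.
Put 10 GB in drive 3; 9 GB remain.
Put 11 GB in drive 4; 21 GB remain.
Put 10 GB in drive 4; 11 GB remain.
Put 13 GB in drive 5; 19 GB remain.
Put 13 GB in drive 5; 6 GB remain.
Put 12 GB in drive 6; 20 GB remain.
Put 13 GB in drive 6; 7 GB remain.
Put 11 GB in drive 4; 0 GB remain.
Final drives: [11,11,10] [10,10,11] [13,10] [11,10,11] [13,13] [12,13].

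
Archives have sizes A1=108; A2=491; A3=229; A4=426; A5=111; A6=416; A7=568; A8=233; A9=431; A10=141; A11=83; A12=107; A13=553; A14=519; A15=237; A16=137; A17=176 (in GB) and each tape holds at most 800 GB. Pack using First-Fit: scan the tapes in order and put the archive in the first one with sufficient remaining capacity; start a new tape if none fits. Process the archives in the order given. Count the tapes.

7

Put A1 (108 GB) in tape 1; 692 GB remain.
Put A2 (491 GB) in tape 1; 201 GB remain.
Put A3 (229 GB) in tape 2; 571 GB remain.
Put A4 (426 GB) in tape 2; 145 GB remain.
Put A5 (111 GB) in tape 1; 90 GB remain.
Put A6 (416 GB) in tape 3; 384 GB remain.
Put A7 (568 GB) in tape 4; 232 GB remain.
Put A8 (233 GB) in tape 3; 151 GB remain.
Put A9 (431 GB) in tape 5; 369 GB remain.
Put A10 (141 GB) in tape 2; 4 GB remain.
Put A11 (83 GB) in tape 1; 7 GB remain.
Put A12 (107 GB) in tape 3; 44 GB remain.
Put A13 (553 GB) in tape 6; 247 GB remain.
Put A14 (519 GB) in tape 7; 281 GB remain.
Put A15 (237 GB) in tape 5; 132 GB remain.
Put A16 (137 GB) in tape 4; 95 GB remain.
Put A17 (176 GB) in tape 6; 71 GB remain.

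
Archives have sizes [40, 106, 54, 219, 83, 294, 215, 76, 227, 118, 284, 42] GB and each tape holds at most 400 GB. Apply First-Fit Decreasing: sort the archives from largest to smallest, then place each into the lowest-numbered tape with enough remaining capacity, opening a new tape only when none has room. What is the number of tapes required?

5

Sorted descending: 294, 284, 227, 219, 215, 118, 106, 83, 76, 54, 42, 40.
Put 294 GB in tape 1; 106 GB remain.
Put 284 GB in tape 2; 116 GB remain.
Put 227 GB in tape 3; 173 GB remain.
Put 219 GB in tape 4; 181 GB remain.
Put 215 GB in tape 5; 185 GB remain.
Put 118 GB in tape 3; 55 GB remain.
Put 106 GB in tape 1; 0 GB remain.
Put 83 GB in tape 2; 33 GB remain.
Put 76 GB in tape 4; 105 GB remain.
Put 54 GB in tape 3; 1 GB remain.
Put 42 GB in tape 4; 63 GB remain.
Put 40 GB in tape 4; 23 GB remain.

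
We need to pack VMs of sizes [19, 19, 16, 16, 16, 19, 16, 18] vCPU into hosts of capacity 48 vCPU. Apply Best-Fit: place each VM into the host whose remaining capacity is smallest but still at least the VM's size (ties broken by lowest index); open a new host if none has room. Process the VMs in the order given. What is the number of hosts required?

host 1: place 19 vCPU, 29 vCPU left
host 1: place 19 vCPU, 10 vCPU left
host 2: place 16 vCPU, 32 vCPU left
host 2: place 16 vCPU, 16 vCPU left
host 2: place 16 vCPU, 0 vCPU left
host 3: place 19 vCPU, 29 vCPU left
host 3: place 16 vCPU, 13 vCPU left
host 4: place 18 vCPU, 30 vCPU left
Final hosts: [19,19] [16,16,16] [19,16] [18].

4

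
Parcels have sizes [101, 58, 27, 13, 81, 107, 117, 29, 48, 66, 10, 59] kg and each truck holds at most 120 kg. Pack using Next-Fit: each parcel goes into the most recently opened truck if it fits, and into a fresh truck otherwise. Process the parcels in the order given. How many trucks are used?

101 kg → truck 1 (remaining 19 kg)
58 kg → truck 2 (remaining 62 kg)
27 kg → truck 2 (remaining 35 kg)
13 kg → truck 2 (remaining 22 kg)
81 kg → truck 3 (remaining 39 kg)
107 kg → truck 4 (remaining 13 kg)
117 kg → truck 5 (remaining 3 kg)
29 kg → truck 6 (remaining 91 kg)
48 kg → truck 6 (remaining 43 kg)
66 kg → truck 7 (remaining 54 kg)
10 kg → truck 7 (remaining 44 kg)
59 kg → truck 8 (remaining 61 kg)

8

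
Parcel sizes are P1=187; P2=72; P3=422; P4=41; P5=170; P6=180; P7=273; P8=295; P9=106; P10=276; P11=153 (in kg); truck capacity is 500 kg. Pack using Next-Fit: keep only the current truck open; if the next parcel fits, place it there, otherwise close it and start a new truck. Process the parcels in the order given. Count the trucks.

6

Put P1 (187 kg) in truck 1; 313 kg remain.
Put P2 (72 kg) in truck 1; 241 kg remain.
Put P3 (422 kg) in truck 2; 78 kg remain.
Put P4 (41 kg) in truck 2; 37 kg remain.
Put P5 (170 kg) in truck 3; 330 kg remain.
Put P6 (180 kg) in truck 3; 150 kg remain.
Put P7 (273 kg) in truck 4; 227 kg remain.
Put P8 (295 kg) in truck 5; 205 kg remain.
Put P9 (106 kg) in truck 5; 99 kg remain.
Put P10 (276 kg) in truck 6; 224 kg remain.
Put P11 (153 kg) in truck 6; 71 kg remain.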